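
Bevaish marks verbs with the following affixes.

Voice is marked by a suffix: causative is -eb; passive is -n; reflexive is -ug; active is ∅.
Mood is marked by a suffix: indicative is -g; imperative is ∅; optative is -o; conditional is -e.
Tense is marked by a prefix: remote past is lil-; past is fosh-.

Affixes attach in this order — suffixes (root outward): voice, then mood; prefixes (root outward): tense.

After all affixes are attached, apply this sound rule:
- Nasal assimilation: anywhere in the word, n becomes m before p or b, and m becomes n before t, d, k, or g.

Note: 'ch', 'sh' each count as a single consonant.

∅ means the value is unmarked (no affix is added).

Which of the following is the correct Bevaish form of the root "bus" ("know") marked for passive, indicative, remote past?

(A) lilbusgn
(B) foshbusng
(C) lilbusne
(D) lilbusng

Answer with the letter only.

Attach voice passive -n → busn.
Attach tense remote past lil- → lilbusn.
Attach mood indicative -g → lilbusng.
Nasal assimilation: no change.
So the correct form is lilbusng, option (D).
(C) lilbusne is wrong: it uses conditional instead of indicative for mood.
(B) foshbusng is wrong: it uses past instead of remote past for tense.
(A) lilbusgn is wrong: it has the affixes in the wrong order.

D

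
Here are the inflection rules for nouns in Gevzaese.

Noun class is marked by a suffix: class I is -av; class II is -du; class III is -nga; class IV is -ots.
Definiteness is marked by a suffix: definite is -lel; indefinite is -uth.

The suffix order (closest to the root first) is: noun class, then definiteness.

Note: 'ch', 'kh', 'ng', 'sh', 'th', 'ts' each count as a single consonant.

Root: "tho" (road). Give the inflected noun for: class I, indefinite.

Attach noun class class I -av → thoav.
Attach definiteness indefinite -uth → thoavuth.

thoavuth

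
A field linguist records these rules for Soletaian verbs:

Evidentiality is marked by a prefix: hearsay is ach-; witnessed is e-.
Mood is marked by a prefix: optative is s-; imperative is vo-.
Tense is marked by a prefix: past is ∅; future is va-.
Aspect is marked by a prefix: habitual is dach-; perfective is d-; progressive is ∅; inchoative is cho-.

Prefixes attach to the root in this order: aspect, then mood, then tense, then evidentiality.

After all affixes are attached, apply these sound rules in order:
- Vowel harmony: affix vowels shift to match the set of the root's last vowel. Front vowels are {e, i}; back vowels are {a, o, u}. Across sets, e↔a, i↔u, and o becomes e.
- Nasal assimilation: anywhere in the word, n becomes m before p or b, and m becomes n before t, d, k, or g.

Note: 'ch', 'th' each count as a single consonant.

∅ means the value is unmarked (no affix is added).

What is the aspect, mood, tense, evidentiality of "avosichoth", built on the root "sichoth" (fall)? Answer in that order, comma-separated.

progressive, imperative, past, witnessed

Segment: e-vo-sichoth.
aspect: ∅ → progressive.
mood: vo- → imperative.
tense: ∅ → past.
evidentiality: e- → witnessed.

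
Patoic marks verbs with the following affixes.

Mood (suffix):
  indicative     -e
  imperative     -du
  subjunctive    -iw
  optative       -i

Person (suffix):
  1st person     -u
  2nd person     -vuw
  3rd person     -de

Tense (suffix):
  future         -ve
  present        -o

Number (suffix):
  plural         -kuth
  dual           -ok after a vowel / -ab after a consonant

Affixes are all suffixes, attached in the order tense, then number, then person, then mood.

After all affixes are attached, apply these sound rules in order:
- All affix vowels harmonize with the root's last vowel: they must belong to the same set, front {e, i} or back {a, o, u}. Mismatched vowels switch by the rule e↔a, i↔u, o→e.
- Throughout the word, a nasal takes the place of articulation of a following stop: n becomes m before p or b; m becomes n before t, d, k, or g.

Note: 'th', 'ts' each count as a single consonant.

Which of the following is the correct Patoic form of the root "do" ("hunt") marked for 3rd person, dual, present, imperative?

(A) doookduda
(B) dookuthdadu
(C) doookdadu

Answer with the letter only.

C

Attach tense present -o → doo.
Attach number dual -ok (after vowel 'o') → doook.
Attach person 3rd person -de → doookde.
Attach mood imperative -du → doookdedu.
Apply vowel harmony: doookdedu → doookdadu.
Nasal assimilation: no change.
So the correct form is doookdadu, option (C).
(A) doookduda is wrong: it has the affixes in the wrong order.
(B) dookuthdadu is wrong: it uses plural instead of dual for number.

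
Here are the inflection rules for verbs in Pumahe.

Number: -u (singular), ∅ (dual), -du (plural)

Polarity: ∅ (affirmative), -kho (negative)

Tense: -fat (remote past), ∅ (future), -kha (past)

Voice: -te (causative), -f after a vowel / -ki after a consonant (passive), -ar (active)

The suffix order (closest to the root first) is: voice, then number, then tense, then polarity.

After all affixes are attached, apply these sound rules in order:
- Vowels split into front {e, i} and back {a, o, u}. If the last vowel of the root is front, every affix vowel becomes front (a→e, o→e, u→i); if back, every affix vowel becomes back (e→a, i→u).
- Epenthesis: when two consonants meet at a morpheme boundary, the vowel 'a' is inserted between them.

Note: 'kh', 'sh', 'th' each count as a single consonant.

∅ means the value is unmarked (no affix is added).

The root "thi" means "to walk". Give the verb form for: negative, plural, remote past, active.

thieradifetakhe

Attach voice active -ar → thiar.
Attach number plural -du → thiardu.
Attach tense remote past -fat → thiardufat.
Attach polarity negative -kho → thiardufatkho.
Apply vowel harmony: thiardufatkho → thierdifetkhe.
Apply epenthesis: thierdifetkhe → thieradifetakhe.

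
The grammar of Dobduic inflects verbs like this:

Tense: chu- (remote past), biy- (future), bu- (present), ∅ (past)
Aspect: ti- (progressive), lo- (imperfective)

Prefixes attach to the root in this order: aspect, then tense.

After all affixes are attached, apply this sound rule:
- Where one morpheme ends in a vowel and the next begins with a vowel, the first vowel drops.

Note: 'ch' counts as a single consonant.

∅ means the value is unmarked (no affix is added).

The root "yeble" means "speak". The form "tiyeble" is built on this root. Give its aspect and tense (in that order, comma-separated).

Segment: ti-yeble.
aspect: ti- → progressive.
tense: ∅ → past.

progressive, past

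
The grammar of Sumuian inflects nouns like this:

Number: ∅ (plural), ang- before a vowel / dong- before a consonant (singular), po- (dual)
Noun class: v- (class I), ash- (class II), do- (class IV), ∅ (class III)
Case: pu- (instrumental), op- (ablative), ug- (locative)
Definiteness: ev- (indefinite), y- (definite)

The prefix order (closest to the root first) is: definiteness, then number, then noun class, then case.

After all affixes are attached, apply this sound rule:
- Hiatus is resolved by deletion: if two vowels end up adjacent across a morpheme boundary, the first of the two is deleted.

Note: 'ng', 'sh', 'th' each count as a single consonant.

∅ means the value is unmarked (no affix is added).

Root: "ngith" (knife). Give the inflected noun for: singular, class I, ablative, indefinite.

Attach definiteness indefinite ev- → evngith.
Attach number singular ang- (before vowel 'e') → angevngith.
Attach noun class class I v- → vangevngith.
Attach case ablative op- → opvangevngith.
Vowel deletion: no change.

opvangevngith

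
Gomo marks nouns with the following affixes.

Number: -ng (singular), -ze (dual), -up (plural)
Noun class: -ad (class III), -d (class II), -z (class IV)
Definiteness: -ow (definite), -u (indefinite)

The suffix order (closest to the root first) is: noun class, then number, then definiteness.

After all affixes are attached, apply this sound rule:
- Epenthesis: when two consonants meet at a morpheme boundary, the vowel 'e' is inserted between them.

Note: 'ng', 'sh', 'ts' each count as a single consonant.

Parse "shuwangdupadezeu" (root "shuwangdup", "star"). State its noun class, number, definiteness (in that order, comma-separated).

Segment: shuwangdup-ad-ze-u.
noun class: -ad → class III.
number: -ze → dual.
definiteness: -u → indefinite.

class III, dual, indefinite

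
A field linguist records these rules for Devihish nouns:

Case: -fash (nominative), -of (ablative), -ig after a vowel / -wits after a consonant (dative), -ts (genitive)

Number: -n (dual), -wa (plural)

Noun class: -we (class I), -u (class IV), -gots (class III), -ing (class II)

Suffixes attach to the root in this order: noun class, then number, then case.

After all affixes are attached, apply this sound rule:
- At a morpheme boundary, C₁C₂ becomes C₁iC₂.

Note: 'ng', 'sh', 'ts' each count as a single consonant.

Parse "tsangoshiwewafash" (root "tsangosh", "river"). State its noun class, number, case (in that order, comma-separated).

Segment: tsangosh-we-wa-fash.
noun class: -we → class I.
number: -wa → plural.
case: -fash → nominative.

class I, plural, nominative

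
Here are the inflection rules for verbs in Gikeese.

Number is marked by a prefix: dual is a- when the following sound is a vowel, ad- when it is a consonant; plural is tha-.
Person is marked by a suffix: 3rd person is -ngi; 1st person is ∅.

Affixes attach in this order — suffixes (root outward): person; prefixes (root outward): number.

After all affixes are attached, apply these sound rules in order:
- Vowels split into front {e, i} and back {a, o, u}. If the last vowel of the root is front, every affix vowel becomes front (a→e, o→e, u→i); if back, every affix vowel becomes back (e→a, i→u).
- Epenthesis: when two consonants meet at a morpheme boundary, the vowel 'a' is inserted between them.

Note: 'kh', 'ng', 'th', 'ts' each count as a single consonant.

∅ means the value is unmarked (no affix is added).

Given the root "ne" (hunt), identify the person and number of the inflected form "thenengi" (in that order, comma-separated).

3rd person, plural

Segment: tha-ne-ngi.
person: -ngi → 3rd person.
number: tha- → plural.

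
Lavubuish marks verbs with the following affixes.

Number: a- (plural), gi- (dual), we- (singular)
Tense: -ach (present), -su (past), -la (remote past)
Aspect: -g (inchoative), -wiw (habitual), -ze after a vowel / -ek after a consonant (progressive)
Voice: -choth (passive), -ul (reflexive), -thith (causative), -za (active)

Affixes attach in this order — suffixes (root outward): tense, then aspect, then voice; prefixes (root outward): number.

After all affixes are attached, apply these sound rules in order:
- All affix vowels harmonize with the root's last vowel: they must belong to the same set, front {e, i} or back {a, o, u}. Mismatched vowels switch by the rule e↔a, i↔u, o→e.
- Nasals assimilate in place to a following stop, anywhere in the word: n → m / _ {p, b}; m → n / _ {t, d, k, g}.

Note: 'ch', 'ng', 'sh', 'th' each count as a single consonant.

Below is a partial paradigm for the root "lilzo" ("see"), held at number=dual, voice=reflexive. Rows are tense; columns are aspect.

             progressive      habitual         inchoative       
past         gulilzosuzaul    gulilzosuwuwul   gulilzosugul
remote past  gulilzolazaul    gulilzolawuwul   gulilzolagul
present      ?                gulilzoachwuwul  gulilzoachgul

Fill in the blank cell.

Attach tense present -ach → lilzoach.
Attach number dual gi- → gililzoach.
Attach aspect progressive -ek (after consonant 'ch') → gililzoachek.
Attach voice reflexive -ul → gililzoachekul.
Apply vowel harmony: gililzoachekul → gulilzoachakul.
Nasal assimilation: no change.

gulilzoachakul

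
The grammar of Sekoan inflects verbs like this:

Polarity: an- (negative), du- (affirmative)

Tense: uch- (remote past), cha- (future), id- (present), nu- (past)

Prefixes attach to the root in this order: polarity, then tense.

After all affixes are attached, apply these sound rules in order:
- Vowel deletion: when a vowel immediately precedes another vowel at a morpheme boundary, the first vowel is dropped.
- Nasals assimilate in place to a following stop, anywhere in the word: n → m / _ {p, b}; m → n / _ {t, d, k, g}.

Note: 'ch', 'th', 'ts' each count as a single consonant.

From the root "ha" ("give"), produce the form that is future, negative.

chanha

Attach polarity negative an- → anha.
Attach tense future cha- → chaanha.
Apply vowel deletion: chaanha → chanha.
Nasal assimilation: no change.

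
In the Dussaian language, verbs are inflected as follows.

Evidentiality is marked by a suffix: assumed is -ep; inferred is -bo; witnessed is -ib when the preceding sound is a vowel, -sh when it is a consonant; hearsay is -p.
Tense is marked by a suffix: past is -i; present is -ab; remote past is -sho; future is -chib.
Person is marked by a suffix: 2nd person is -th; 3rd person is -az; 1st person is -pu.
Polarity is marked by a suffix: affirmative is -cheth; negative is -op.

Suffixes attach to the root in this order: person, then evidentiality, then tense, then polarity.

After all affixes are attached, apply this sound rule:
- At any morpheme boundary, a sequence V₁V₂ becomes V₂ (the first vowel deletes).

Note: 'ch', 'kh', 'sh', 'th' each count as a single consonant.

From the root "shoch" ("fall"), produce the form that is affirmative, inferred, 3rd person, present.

Attach person 3rd person -az → shochaz.
Attach evidentiality inferred -bo → shochazbo.
Attach tense present -ab → shochazboab.
Attach polarity affirmative -cheth → shochazboabcheth.
Apply vowel deletion: shochazboabcheth → shochazbabcheth.

shochazbabcheth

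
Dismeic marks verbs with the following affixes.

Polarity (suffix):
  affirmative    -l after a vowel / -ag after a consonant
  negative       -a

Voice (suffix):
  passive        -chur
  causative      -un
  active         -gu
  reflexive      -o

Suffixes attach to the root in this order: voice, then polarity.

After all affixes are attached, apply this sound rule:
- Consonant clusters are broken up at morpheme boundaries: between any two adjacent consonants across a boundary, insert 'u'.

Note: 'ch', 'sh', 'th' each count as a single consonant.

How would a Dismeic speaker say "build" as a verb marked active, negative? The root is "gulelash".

gulelashugua

Attach voice active -gu → gulelashgu.
Attach polarity negative -a → gulelashgua.
Apply epenthesis: gulelashgua → gulelashugua.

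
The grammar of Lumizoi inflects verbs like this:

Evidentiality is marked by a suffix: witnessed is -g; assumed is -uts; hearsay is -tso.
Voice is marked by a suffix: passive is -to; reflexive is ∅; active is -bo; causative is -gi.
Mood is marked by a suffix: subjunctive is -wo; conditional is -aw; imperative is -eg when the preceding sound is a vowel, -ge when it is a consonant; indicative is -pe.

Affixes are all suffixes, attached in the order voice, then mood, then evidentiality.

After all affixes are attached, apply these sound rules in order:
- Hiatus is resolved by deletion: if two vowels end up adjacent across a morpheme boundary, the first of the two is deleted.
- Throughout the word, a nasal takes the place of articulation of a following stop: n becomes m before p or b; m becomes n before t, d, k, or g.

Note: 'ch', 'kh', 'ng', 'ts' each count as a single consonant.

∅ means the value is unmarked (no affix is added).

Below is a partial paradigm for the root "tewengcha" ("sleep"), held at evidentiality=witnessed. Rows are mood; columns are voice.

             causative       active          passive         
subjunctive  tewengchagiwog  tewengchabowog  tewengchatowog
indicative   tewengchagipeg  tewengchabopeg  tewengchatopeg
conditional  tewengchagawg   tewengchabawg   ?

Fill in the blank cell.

tewengchatawg

Attach voice passive -to → tewengchato.
Attach mood conditional -aw → tewengchatoaw.
Attach evidentiality witnessed -g → tewengchatoawg.
Apply vowel deletion: tewengchatoawg → tewengchatawg.
Nasal assimilation: no change.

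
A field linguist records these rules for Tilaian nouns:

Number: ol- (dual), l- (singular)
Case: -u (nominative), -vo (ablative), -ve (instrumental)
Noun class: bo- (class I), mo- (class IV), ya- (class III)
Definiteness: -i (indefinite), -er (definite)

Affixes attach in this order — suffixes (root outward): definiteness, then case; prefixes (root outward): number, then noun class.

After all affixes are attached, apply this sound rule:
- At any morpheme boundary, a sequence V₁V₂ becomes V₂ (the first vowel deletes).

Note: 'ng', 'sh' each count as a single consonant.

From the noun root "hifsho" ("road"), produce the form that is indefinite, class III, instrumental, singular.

Attach number singular l- → lhifsho.
Attach definiteness indefinite -i → lhifshoi.
Attach case instrumental -ve → lhifshoive.
Attach noun class class III ya- → yalhifshoive.
Apply vowel deletion: yalhifshoive → yalhifshive.

yalhifshive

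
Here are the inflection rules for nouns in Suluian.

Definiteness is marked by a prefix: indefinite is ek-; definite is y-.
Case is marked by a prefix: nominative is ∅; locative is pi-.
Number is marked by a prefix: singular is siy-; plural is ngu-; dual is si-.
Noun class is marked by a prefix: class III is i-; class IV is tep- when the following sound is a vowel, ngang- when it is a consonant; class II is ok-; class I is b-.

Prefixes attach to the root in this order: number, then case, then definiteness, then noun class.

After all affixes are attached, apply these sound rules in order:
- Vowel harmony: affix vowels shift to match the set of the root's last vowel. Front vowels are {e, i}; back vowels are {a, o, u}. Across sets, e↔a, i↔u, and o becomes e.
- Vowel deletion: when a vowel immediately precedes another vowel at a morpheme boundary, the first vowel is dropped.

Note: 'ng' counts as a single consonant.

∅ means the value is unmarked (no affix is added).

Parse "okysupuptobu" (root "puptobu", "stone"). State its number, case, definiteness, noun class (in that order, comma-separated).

Segment: ok-y-si-puptobu.
number: si- → dual.
case: ∅ → nominative.
definiteness: y- → definite.
noun class: ok- → class II.

dual, nominative, definite, class II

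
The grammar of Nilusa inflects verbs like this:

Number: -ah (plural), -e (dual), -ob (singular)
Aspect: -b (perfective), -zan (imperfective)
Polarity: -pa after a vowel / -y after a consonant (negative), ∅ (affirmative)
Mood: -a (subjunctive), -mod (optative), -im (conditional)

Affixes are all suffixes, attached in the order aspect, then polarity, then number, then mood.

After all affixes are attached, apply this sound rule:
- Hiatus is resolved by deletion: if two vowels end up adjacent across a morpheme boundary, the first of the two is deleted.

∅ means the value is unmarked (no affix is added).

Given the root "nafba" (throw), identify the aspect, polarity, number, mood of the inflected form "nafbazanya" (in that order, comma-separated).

Segment: nafba-zan-y-e-a.
aspect: -zan → imperfective.
polarity: -pa/y → negative.
number: -e → dual.
mood: -a → subjunctive.

imperfective, negative, dual, subjunctive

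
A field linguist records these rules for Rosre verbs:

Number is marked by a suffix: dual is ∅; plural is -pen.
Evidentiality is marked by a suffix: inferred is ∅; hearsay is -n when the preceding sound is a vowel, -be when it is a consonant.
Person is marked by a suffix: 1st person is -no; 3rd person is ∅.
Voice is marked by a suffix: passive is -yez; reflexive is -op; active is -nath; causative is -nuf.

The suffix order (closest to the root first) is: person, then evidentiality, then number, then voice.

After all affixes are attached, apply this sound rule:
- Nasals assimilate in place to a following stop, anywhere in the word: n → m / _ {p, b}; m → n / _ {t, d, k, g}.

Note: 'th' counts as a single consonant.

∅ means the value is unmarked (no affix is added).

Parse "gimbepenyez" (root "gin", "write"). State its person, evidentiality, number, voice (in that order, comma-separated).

Segment: gin-be-pen-yez.
person: ∅ → 3rd person.
evidentiality: -n/be → hearsay.
number: -pen → plural.
voice: -yez → passive.

3rd person, hearsay, plural, passive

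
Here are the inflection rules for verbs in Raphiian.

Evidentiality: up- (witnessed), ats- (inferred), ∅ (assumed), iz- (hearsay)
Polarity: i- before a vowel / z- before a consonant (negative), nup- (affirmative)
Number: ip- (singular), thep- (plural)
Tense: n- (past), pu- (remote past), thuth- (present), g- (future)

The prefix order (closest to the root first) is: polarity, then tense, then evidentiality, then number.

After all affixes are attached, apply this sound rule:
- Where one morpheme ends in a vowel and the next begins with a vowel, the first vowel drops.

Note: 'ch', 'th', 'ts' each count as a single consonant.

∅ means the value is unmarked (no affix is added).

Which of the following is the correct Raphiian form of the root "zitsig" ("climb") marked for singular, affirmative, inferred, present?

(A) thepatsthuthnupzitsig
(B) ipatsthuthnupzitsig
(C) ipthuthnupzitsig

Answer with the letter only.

B

Attach polarity affirmative nup- → nupzitsig.
Attach tense present thuth- → thuthnupzitsig.
Attach evidentiality inferred ats- → atsthuthnupzitsig.
Attach number singular ip- → ipatsthuthnupzitsig.
Vowel deletion: no change.
So the correct form is ipatsthuthnupzitsig, option (B).
(C) ipthuthnupzitsig is wrong: it uses assumed instead of inferred for evidentiality.
(A) thepatsthuthnupzitsig is wrong: it uses plural instead of singular for number.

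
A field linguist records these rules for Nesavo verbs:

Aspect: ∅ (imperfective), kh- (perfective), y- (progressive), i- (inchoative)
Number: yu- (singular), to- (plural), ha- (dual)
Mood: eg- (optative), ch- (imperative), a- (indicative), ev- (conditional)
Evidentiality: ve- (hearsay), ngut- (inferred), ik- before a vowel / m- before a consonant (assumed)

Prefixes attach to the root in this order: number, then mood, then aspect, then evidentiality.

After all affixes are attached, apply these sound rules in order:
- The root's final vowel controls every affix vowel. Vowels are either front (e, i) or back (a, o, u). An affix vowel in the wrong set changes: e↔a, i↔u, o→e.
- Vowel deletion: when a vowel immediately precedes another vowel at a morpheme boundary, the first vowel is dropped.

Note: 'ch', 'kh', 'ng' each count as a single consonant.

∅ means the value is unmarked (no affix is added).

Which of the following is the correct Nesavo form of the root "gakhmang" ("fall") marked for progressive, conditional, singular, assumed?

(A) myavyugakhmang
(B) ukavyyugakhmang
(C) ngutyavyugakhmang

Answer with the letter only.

A

Attach number singular yu- → yugakhmang.
Attach mood conditional ev- → evyugakhmang.
Attach aspect progressive y- → yevyugakhmang.
Attach evidentiality assumed m- (before consonant 'y') → myevyugakhmang.
Apply vowel harmony: myevyugakhmang → myavyugakhmang.
Vowel deletion: no change.
So the correct form is myavyugakhmang, option (A).
(B) ukavyyugakhmang is wrong: it has the affixes in the wrong order.
(C) ngutyavyugakhmang is wrong: it uses inferred instead of assumed for evidentiality.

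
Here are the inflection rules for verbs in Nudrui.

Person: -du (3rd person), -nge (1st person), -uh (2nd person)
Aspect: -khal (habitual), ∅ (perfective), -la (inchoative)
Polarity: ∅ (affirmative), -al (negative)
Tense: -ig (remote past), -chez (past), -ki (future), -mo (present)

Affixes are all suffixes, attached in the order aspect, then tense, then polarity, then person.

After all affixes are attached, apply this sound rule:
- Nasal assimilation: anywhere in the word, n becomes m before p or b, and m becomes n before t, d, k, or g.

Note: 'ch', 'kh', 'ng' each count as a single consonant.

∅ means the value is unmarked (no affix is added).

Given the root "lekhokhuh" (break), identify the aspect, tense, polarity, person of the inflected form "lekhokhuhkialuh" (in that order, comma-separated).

perfective, future, negative, 2nd person

Segment: lekhokhuh-ki-al-uh.
aspect: ∅ → perfective.
tense: -ki → future.
polarity: -al → negative.
person: -uh → 2nd person.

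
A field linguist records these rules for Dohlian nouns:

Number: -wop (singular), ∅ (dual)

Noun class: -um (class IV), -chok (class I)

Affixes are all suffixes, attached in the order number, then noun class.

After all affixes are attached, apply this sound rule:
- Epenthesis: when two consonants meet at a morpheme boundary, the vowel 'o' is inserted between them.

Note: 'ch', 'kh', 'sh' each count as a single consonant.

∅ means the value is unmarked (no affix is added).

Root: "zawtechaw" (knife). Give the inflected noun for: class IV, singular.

Attach number singular -wop → zawtechawwop.
Attach noun class class IV -um → zawtechawwopum.
Apply epenthesis: zawtechawwopum → zawtechawowopum.

zawtechawowopum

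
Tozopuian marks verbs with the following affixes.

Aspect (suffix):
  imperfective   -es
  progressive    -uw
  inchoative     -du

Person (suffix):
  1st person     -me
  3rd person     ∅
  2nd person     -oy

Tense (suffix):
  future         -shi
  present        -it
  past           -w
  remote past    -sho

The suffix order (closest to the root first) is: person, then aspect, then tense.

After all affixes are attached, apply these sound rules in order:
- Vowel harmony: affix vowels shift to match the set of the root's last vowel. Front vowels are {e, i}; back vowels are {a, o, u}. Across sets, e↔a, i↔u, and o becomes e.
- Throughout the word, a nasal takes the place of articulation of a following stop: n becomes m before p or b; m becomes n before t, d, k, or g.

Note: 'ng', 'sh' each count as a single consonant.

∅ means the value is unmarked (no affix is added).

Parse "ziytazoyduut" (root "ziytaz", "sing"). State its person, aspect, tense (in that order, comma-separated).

2nd person, inchoative, present

Segment: ziytaz-oy-du-it.
person: -oy → 2nd person.
aspect: -du → inchoative.
tense: -it → present.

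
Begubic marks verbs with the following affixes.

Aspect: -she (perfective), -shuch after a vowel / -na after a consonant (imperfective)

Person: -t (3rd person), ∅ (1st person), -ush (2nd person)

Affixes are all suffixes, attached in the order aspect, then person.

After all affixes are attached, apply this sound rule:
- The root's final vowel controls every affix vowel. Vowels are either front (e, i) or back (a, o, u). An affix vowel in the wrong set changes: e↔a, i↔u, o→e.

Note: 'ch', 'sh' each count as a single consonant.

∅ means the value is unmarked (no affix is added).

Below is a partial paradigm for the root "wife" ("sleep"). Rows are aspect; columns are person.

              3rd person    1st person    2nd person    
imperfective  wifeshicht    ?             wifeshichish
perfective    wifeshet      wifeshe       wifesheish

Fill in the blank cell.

wifeshich

Attach aspect imperfective -shuch (after vowel 'e') → wifeshuch.
person = 1st person: zero marking, form stays wifeshuch.
Apply vowel harmony: wifeshuch → wifeshich.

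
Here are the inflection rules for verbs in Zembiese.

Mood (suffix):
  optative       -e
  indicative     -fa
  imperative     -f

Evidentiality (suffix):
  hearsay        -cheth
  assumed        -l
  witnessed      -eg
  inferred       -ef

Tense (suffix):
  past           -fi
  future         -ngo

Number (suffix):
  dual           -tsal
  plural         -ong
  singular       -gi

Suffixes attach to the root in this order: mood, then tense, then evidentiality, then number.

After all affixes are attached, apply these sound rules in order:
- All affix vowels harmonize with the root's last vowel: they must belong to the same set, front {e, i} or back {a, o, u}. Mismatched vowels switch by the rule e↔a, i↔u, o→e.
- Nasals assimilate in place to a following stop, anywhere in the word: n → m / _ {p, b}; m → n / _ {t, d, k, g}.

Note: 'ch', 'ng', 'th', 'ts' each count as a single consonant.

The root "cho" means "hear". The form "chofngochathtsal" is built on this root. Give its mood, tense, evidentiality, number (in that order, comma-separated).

imperative, future, hearsay, dual

Segment: cho-f-ngo-cheth-tsal.
mood: -f → imperative.
tense: -ngo → future.
evidentiality: -cheth → hearsay.
number: -tsal → dual.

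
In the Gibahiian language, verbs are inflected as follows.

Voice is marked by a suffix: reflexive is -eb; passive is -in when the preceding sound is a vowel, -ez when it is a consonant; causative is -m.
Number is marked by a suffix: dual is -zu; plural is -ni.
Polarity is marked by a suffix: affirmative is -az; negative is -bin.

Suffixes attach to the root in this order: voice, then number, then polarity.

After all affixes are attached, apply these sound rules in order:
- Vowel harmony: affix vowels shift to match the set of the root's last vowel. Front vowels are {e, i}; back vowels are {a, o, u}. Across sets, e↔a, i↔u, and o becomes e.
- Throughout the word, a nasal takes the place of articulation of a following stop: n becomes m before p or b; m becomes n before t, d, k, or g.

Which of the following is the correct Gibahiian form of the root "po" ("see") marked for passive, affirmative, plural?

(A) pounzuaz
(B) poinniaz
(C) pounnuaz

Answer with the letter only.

C

Attach voice passive -in (after vowel 'o') → poin.
Attach number plural -ni → poinni.
Attach polarity affirmative -az → poinniaz.
Apply vowel harmony: poinniaz → pounnuaz.
Nasal assimilation: no change.
So the correct form is pounnuaz, option (C).
(B) poinniaz is wrong: it fails to apply the sound rule(s).
(A) pounzuaz is wrong: it uses dual instead of plural for number.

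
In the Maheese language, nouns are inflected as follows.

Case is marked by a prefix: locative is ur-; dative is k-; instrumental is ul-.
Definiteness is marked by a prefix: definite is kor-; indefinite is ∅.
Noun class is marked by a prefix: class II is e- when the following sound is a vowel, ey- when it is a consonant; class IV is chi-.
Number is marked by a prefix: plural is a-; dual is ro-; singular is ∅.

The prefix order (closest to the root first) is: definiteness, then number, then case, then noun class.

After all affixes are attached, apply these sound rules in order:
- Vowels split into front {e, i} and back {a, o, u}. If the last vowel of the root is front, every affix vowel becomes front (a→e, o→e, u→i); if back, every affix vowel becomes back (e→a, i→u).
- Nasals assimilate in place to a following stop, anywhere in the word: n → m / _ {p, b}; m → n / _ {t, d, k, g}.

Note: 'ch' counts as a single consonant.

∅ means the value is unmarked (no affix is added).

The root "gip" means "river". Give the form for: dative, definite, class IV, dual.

chikrekergip

Attach definiteness definite kor- → korgip.
Attach number dual ro- → rokorgip.
Attach case dative k- → krokorgip.
Attach noun class class IV chi- → chikrokorgip.
Apply vowel harmony: chikrokorgip → chikrekergip.
Nasal assimilation: no change.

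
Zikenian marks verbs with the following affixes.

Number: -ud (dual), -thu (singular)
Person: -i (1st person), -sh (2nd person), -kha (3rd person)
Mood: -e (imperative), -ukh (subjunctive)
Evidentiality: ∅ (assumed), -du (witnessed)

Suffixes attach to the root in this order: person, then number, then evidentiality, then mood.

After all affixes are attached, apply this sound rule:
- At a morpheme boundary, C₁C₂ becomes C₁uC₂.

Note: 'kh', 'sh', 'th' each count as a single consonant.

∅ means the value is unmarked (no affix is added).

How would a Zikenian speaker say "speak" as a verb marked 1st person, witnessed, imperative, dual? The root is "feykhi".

Attach person 1st person -i → feykhii.
Attach number dual -ud → feykhiiud.
Attach evidentiality witnessed -du → feykhiiuddu.
Attach mood imperative -e → feykhiiuddue.
Apply epenthesis: feykhiiuddue → feykhiiududue.

feykhiiududue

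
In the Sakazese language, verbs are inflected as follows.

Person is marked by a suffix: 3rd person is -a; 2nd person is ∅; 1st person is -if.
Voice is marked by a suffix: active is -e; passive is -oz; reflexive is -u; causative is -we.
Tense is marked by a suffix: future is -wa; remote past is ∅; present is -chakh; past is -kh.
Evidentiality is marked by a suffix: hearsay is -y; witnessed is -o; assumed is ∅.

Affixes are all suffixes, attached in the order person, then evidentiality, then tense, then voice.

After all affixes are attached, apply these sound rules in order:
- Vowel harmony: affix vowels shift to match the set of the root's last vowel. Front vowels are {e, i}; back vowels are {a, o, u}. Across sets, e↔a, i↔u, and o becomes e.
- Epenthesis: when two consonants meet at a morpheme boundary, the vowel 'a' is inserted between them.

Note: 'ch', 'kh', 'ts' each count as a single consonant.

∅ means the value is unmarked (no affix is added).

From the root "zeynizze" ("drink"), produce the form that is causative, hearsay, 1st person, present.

zeynizzeifayachekhawe

Attach person 1st person -if → zeynizzeif.
Attach evidentiality hearsay -y → zeynizzeify.
Attach tense present -chakh → zeynizzeifychakh.
Attach voice causative -we → zeynizzeifychakhwe.
Apply vowel harmony: zeynizzeifychakhwe → zeynizzeifychekhwe.
Apply epenthesis: zeynizzeifychekhwe → zeynizzeifayachekhawe.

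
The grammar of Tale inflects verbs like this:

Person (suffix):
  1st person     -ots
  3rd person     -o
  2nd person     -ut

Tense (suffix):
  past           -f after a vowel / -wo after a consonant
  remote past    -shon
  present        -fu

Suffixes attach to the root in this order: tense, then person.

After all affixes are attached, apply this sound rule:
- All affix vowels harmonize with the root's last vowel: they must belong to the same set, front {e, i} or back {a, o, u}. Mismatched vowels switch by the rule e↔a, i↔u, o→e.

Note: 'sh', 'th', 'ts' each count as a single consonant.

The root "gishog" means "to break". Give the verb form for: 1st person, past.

Attach tense past -wo (after consonant 'g') → gishogwo.
Attach person 1st person -ots → gishogwoots.
Vowel harmony: no change.

gishogwoots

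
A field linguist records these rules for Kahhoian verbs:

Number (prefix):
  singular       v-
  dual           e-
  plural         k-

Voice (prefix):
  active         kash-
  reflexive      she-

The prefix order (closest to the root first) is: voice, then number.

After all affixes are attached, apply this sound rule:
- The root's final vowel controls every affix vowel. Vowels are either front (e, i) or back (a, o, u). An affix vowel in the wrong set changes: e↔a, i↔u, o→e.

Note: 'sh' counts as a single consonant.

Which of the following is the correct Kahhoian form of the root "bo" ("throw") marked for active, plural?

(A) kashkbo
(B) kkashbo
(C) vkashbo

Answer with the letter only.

B

Attach voice active kash- → kashbo.
Attach number plural k- → kkashbo.
Vowel harmony: no change.
So the correct form is kkashbo, option (B).
(C) vkashbo is wrong: it uses singular instead of plural for number.
(A) kashkbo is wrong: it has the affixes in the wrong order.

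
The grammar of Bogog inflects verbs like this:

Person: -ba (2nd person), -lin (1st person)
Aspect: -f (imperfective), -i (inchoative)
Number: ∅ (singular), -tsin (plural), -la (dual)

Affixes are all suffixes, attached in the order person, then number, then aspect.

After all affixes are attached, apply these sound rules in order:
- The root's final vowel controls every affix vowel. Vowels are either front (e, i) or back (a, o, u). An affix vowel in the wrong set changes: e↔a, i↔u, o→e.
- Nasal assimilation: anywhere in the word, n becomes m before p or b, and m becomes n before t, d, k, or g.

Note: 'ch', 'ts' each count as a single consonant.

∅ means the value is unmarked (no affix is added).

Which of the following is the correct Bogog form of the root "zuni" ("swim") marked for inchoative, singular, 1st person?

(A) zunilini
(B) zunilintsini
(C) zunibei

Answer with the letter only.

Attach person 1st person -lin → zunilin.
number = singular: zero marking, form stays zunilin.
Attach aspect inchoative -i → zunilini.
Vowel harmony: no change.
Nasal assimilation: no change.
So the correct form is zunilini, option (A).
(C) zunibei is wrong: it uses 2nd person instead of 1st person for person.
(B) zunilintsini is wrong: it uses plural instead of singular for number.

A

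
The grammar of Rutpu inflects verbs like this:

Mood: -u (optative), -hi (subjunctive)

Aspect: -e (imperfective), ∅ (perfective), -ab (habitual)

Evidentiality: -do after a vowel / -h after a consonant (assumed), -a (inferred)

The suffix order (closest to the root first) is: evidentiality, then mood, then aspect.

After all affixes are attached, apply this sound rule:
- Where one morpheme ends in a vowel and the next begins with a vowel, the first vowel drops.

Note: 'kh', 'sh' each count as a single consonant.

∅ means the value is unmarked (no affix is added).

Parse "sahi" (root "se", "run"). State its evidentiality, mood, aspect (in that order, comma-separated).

inferred, subjunctive, perfective

Segment: se-a-hi.
evidentiality: -a → inferred.
mood: -hi → subjunctive.
aspect: ∅ → perfective.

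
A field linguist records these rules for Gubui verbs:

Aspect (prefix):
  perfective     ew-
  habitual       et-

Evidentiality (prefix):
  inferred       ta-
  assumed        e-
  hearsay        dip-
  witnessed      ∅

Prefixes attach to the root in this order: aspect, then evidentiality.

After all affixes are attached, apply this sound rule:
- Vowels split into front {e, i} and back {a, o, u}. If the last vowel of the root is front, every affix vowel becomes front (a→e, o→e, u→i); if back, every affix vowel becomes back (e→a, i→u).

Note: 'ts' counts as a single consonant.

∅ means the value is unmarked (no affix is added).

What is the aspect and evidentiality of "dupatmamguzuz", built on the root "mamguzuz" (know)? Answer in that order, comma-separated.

Segment: dip-et-mamguzuz.
aspect: et- → habitual.
evidentiality: dip- → hearsay.

habitual, hearsay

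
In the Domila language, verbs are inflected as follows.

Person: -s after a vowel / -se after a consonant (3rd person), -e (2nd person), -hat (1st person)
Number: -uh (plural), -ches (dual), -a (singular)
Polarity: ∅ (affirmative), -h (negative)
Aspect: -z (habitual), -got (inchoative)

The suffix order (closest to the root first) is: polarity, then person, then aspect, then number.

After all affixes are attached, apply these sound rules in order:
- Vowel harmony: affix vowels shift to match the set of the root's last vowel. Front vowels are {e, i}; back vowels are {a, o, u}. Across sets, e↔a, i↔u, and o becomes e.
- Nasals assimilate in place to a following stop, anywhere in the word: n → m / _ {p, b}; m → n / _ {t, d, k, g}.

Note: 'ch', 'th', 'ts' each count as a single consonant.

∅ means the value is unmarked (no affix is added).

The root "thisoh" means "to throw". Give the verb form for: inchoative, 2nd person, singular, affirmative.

polarity = affirmative: zero marking, form stays thisoh.
Attach person 2nd person -e → thisohe.
Attach aspect inchoative -got → thisohegot.
Attach number singular -a → thisohegota.
Apply vowel harmony: thisohegota → thisohagota.
Nasal assimilation: no change.

thisohagota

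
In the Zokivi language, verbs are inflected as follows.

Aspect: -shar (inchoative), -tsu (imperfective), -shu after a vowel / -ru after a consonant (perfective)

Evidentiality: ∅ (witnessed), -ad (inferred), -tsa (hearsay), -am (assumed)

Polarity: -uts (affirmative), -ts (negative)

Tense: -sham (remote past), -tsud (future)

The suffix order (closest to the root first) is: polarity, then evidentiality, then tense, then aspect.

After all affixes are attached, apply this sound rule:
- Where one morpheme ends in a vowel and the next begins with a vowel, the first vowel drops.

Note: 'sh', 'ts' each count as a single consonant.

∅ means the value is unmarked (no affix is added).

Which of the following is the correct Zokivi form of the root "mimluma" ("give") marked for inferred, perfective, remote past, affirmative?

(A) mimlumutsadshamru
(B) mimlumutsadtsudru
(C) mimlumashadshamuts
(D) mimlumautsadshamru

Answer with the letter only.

A

Attach polarity affirmative -uts → mimlumauts.
Attach evidentiality inferred -ad → mimlumautsad.
Attach tense remote past -sham → mimlumautsadsham.
Attach aspect perfective -ru (after consonant 'm') → mimlumautsadshamru.
Apply vowel deletion: mimlumautsadshamru → mimlumutsadshamru.
So the correct form is mimlumutsadshamru, option (A).
(D) mimlumautsadshamru is wrong: it fails to apply the sound rule(s).
(B) mimlumutsadtsudru is wrong: it uses future instead of remote past for tense.
(C) mimlumashadshamuts is wrong: it has the affixes in the wrong order.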